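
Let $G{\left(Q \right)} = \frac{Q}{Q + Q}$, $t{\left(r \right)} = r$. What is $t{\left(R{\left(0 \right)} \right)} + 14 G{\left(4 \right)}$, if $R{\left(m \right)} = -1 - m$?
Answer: $6$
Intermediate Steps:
$G{\left(Q \right)} = \frac{1}{2}$ ($G{\left(Q \right)} = \frac{Q}{2 Q} = \frac{1}{2 Q} Q = \frac{1}{2}$)
$t{\left(R{\left(0 \right)} \right)} + 14 G{\left(4 \right)} = \left(-1 - 0\right) + 14 \cdot \frac{1}{2} = \left(-1 + 0\right) + 7 = -1 + 7 = 6$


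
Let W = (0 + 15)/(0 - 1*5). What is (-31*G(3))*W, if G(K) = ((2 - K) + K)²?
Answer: 372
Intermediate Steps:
G(K) = 4 (G(K) = 2² = 4)
W = -3 (W = 15/(0 - 5) = 15/(-5) = 15*(-⅕) = -3)
(-31*G(3))*W = -31*4*(-3) = -124*(-3) = 372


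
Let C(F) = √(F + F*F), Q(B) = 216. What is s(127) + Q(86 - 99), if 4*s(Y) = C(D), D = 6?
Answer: 216 + √42/4 ≈ 217.62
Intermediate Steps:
C(F) = √(F + F²)
s(Y) = √42/4 (s(Y) = √(6*(1 + 6))/4 = √(6*7)/4 = √42/4)
s(127) + Q(86 - 99) = √42/4 + 216 = 216 + √42/4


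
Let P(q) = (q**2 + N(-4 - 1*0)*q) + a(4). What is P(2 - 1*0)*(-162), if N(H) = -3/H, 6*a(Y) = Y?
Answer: -999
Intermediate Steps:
a(Y) = Y/6
P(q) = 2/3 + q**2 + 3*q/4 (P(q) = (q**2 + (-3/(-4 - 1*0))*q) + (1/6)*4 = (q**2 + (-3/(-4 + 0))*q) + 2/3 = (q**2 + (-3/(-4))*q) + 2/3 = (q**2 + (-3*(-1/4))*q) + 2/3 = (q**2 + 3*q/4) + 2/3 = 2/3 + q**2 + 3*q/4)
P(2 - 1*0)*(-162) = (2/3 + (2 - 1*0)**2 + 3*(2 - 1*0)/4)*(-162) = (2/3 + (2 + 0)**2 + 3*(2 + 0)/4)*(-162) = (2/3 + 2**2 + (3/4)*2)*(-162) = (2/3 + 4 + 3/2)*(-162) = (37/6)*(-162) = -999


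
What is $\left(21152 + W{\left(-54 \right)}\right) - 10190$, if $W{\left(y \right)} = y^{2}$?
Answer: $13878$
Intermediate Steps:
$\left(21152 + W{\left(-54 \right)}\right) - 10190 = \left(21152 + \left(-54\right)^{2}\right) - 10190 = \left(21152 + 2916\right) - 10190 = 24068 - 10190 = 13878$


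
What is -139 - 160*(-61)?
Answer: 9621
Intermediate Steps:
-139 - 160*(-61) = -139 + 9760 = 9621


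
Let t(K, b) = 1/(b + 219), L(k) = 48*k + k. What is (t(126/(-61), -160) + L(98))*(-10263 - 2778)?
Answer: -3694763079/59 ≈ -6.2623e+7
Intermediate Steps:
L(k) = 49*k
t(K, b) = 1/(219 + b)
(t(126/(-61), -160) + L(98))*(-10263 - 2778) = (1/(219 - 160) + 49*98)*(-10263 - 2778) = (1/59 + 4802)*(-13041) = (283319/59)*(-13041) = -3694763079/59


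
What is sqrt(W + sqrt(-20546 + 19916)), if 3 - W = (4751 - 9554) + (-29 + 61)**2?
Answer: sqrt(3782 + 3*I*sqrt(70)) ≈ 61.498 + 0.2041*I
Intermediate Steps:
W = 3782 (W = 3 - ((4751 - 9554) + (-29 + 61)**2) = 3 - (-4803 + 32**2) = 3 - (-4803 + 1024) = 3 - 1*(-3779) = 3 + 3779 = 3782)
sqrt(W + sqrt(-20546 + 19916)) = sqrt(3782 + sqrt(-20546 + 19916)) = sqrt(3782 + sqrt(-630)) = sqrt(3782 + 3*I*sqrt(70))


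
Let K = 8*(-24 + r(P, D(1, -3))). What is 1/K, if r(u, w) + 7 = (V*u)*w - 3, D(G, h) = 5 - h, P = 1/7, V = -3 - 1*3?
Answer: -7/2288 ≈ -0.0030594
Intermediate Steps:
V = -6 (V = -3 - 3 = -6)
P = ⅐ (P = 1*(⅐) = ⅐ ≈ 0.14286)
r(u, w) = -10 - 6*u*w (r(u, w) = -7 + ((-6*u)*w - 3) = -7 + (-6*u*w - 3) = -7 + (-3 - 6*u*w) = -10 - 6*u*w)
K = -2288/7 (K = 8*(-24 + (-10 - 6*⅐*(5 - 1*(-3)))) = 8*(-24 + (-10 - 6*⅐*(5 + 3))) = 8*(-24 + (-10 - 6*⅐*8)) = 8*(-24 + (-10 - 48/7)) = 8*(-24 - 118/7) = 8*(-286/7) = -2288/7 ≈ -326.86)
1/K = 1/(-2288/7) = -7/2288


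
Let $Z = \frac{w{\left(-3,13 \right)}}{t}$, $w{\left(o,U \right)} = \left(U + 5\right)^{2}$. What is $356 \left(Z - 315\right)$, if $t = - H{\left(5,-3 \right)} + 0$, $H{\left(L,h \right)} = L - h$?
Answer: $-126558$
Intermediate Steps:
$w{\left(o,U \right)} = \left(5 + U\right)^{2}$
$t = -8$ ($t = - (5 - -3) + 0 = - (5 + 3) + 0 = \left(-1\right) 8 + 0 = -8 + 0 = -8$)
$Z = - \frac{81}{2}$ ($Z = \frac{\left(5 + 13\right)^{2}}{-8} = 18^{2} \left(- \frac{1}{8}\right) = 324 \left(- \frac{1}{8}\right) = - \frac{81}{2} \approx -40.5$)
$356 \left(Z - 315\right) = 356 \left(- \frac{81}{2} - 315\right) = 356 \left(- \frac{711}{2}\right) = -126558$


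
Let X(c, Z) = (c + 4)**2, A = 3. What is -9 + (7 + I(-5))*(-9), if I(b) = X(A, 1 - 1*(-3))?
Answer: -513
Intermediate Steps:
X(c, Z) = (4 + c)**2
I(b) = 49 (I(b) = (4 + 3)**2 = 7**2 = 49)
-9 + (7 + I(-5))*(-9) = -9 + (7 + 49)*(-9) = -9 + 56*(-9) = -9 - 504 = -513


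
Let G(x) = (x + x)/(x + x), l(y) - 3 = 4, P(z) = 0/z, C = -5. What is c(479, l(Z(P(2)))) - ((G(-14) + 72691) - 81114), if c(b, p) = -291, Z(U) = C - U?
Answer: 8131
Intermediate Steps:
P(z) = 0
Z(U) = -5 - U
l(y) = 7 (l(y) = 3 + 4 = 7)
G(x) = 1 (G(x) = (2*x)/((2*x)) = (2*x)*(1/(2*x)) = 1)
c(479, l(Z(P(2)))) - ((G(-14) + 72691) - 81114) = -291 - ((1 + 72691) - 81114) = -291 - (72692 - 81114) = -291 - 1*(-8422) = -291 + 8422 = 8131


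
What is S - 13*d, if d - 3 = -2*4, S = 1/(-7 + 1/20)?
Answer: 9015/139 ≈ 64.856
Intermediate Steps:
S = -20/139 (S = 1/(-7 + 1/20) = 1/(-139/20) = -20/139 ≈ -0.14388)
d = -5 (d = 3 - 2*4 = 3 - 8 = -5)
S - 13*d = -20/139 - 13*(-5) = -20/139 + 65 = 9015/139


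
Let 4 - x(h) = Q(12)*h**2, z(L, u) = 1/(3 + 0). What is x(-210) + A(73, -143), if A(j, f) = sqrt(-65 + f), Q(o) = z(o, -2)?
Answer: -14696 + 4*I*sqrt(13) ≈ -14696.0 + 14.422*I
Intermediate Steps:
z(L, u) = 1/3
Q(o) = 1/3
x(h) = 4 - h**2/3
x(-210) + A(73, -143) = (4 - 1/3*(-210)**2) + sqrt(-65 - 143) = (4 - 1/3*44100) + sqrt(-208) = (4 - 14700) + 4*I*sqrt(13) = -14696 + 4*I*sqrt(13)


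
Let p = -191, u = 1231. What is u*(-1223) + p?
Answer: -1505704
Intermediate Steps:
u*(-1223) + p = 1231*(-1223) - 191 = -1505513 - 191 = -1505704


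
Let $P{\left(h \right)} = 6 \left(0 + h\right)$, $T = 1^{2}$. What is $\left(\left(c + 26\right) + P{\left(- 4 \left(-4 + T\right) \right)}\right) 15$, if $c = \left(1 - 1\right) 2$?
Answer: $1470$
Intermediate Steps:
$T = 1$
$P{\left(h \right)} = 6 h$
$c = 0$ ($c = 0 \cdot 2 = 0$)
$\left(\left(c + 26\right) + P{\left(- 4 \left(-4 + T\right) \right)}\right) 15 = \left(\left(0 + 26\right) + 6 \left(- 4 \left(-4 + 1\right)\right)\right) 15 = \left(26 + 6 \left(\left(-4\right) \left(-3\right)\right)\right) 15 = \left(26 + 6 \cdot 12\right) 15 = \left(26 + 72\right) 15 = 98 \cdot 15 = 1470$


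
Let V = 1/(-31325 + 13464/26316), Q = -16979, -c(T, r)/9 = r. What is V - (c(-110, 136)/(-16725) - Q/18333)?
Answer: -137579196185342/137667318120675 ≈ -0.99936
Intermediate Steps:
c(T, r) = -9*r
V = -43/1346953 (V = 1/(-31325 + 13464*(1/26316)) = 1/(-31325 + 22/43) = 1/(-1346953/43) = -43/1346953 ≈ -3.1924e-5)
V - (c(-110, 136)/(-16725) - Q/18333) = -43/1346953 - (-9*136/(-16725) - 1*(-16979)/18333) = -43/1346953 - (-1224*(-1/16725) + 16979*(1/18333)) = -43/1346953 - (408/5575 + 16979/18333) = -43/1346953 - 1*102137789/102206475 = -43/1346953 - 102137789/102206475 = -137579196185342/137667318120675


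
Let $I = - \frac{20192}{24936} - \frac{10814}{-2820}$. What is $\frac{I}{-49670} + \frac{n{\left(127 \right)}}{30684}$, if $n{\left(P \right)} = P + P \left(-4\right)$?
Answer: $- \frac{580413443894}{46515699572025} \approx -0.012478$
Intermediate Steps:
$n{\left(P \right)} = - 3 P$ ($n{\left(P \right)} = P - 4 P = - 3 P$)
$I = \frac{4431593}{1464990}$ ($I = \left(-20192\right) \frac{1}{24936} - - \frac{5407}{1410} = - \frac{2524}{3117} + \frac{5407}{1410} = \frac{4431593}{1464990} \approx 3.025$)
$\frac{I}{-49670} + \frac{n{\left(127 \right)}}{30684} = \frac{4431593}{1464990 \left(-49670\right)} + \frac{\left(-3\right) 127}{30684} = \frac{4431593}{1464990} \left(- \frac{1}{49670}\right) - \frac{127}{10228} = - \frac{4431593}{72766053300} - \frac{127}{10228} = - \frac{580413443894}{46515699572025}$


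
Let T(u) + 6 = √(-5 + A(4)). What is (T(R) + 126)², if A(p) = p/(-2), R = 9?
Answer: (120 + I*√7)² ≈ 14393.0 + 634.98*I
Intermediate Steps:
A(p) = -p/2 (A(p) = p*(-½) = -p/2)
T(u) = -6 + I*√7 (T(u) = -6 + √(-5 - ½*4) = -6 + √(-5 - 2) = -6 + √(-7) = -6 + I*√7)
(T(R) + 126)² = ((-6 + I*√7) + 126)² = (120 + I*√7)²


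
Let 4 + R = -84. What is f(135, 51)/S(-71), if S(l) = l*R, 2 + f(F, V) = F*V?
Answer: 6883/6248 ≈ 1.1016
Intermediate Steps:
R = -88 (R = -4 - 84 = -88)
f(F, V) = -2 + F*V
S(l) = -88*l (S(l) = l*(-88) = -88*l)
f(135, 51)/S(-71) = (-2 + 135*51)/((-88*(-71))) = (-2 + 6885)/6248 = 6883*(1/6248) = 6883/6248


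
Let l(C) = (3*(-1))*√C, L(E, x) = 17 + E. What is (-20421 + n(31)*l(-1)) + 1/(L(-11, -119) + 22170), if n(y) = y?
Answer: -452856095/22176 - 93*I ≈ -20421.0 - 93.0*I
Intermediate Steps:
l(C) = -3*√C
(-20421 + n(31)*l(-1)) + 1/(L(-11, -119) + 22170) = (-20421 + 31*(-3*I)) + 1/((17 - 11) + 22170) = (-20421 + 31*(-3*I)) + 1/(6 + 22170) = (-20421 - 93*I) + 1/22176 = -452856095/22176 - 93*I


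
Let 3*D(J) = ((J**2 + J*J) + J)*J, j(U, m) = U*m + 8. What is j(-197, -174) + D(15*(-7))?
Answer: -733789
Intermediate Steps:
j(U, m) = 8 + U*m
D(J) = J*(J + 2*J**2)/3 (D(J) = (((J**2 + J*J) + J)*J)/3 = (((J**2 + J**2) + J)*J)/3 = ((2*J**2 + J)*J)/3 = ((J + 2*J**2)*J)/3 = (J*(J + 2*J**2))/3 = J*(J + 2*J**2)/3)
j(-197, -174) + D(15*(-7)) = (8 - 197*(-174)) + (15*(-7))**2*(1 + 2*(15*(-7)))/3 = (8 + 34278) + (1/3)*(-105)**2*(1 + 2*(-105)) = 34286 + (1/3)*11025*(1 - 210) = 34286 + (1/3)*11025*(-209) = 34286 - 768075 = -733789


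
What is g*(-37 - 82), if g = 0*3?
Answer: 0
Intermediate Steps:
g = 0
g*(-37 - 82) = 0*(-37 - 82) = 0*(-119) = 0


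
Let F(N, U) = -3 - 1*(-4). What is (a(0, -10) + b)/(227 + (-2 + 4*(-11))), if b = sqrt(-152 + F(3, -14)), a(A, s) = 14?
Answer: 14/181 + I*sqrt(151)/181 ≈ 0.077348 + 0.067891*I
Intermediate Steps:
F(N, U) = 1 (F(N, U) = -3 + 4 = 1)
b = I*sqrt(151) (b = sqrt(-152 + 1) = sqrt(-151) = I*sqrt(151) ≈ 12.288*I)
(a(0, -10) + b)/(227 + (-2 + 4*(-11))) = (14 + I*sqrt(151))/(227 + (-2 + 4*(-11))) = (14 + I*sqrt(151))/(227 + (-2 - 44)) = (14 + I*sqrt(151))/(227 - 46) = (14 + I*sqrt(151))/181 = (14 + I*sqrt(151))*(1/181) = 14/181 + I*sqrt(151)/181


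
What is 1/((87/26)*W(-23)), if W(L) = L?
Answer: -26/2001 ≈ -0.012993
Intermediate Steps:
1/((87/26)*W(-23)) = 1/((87/26)*(-23)) = 1/(-2001/26) = -26/2001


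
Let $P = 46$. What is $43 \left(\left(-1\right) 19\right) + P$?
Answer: $-771$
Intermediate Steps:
$43 \left(\left(-1\right) 19\right) + P = 43 \left(\left(-1\right) 19\right) + 46 = 43 \left(-19\right) + 46 = -817 + 46 = -771$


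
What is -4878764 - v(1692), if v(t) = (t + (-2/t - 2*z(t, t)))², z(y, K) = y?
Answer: -5540809888513/715716 ≈ -7.7416e+6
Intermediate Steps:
v(t) = (-t - 2/t)² (v(t) = (t + (-2/t - 2*t))² = (t + (-2*t - 2/t))² = (-t - 2/t)²)
-4878764 - v(1692) = -4878764 - (2 + 1692²)²/1692² = -4878764 - (2 + 2862864)²/2862864 = -4878764 - 2862866²/2862864 = -4878764 - 8196001733956/2862864 = -4878764 - 1*2049000433489/715716 = -4878764 - 2049000433489/715716 = -5540809888513/715716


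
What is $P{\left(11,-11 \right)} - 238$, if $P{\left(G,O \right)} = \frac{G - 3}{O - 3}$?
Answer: $- \frac{1670}{7} \approx -238.57$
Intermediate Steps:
$P{\left(G,O \right)} = \frac{-3 + G}{-3 + O}$
$P{\left(11,-11 \right)} - 238 = \frac{-3 + 11}{-3 - 11} - 238 = \frac{1}{-14} \cdot 8 - 238 = \left(- \frac{1}{14}\right) 8 - 238 = - \frac{4}{7} - 238 = - \frac{1670}{7}$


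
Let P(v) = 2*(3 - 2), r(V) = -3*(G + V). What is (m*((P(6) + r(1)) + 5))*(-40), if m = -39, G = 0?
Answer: 6240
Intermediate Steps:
r(V) = -3*V (r(V) = -3*(0 + V) = -3*V)
P(v) = 2 (P(v) = 2*1 = 2)
(m*((P(6) + r(1)) + 5))*(-40) = -39*((2 - 3*1) + 5)*(-40) = -39*((2 - 3) + 5)*(-40) = -39*(-1 + 5)*(-40) = -39*4*(-40) = -156*(-40) = 6240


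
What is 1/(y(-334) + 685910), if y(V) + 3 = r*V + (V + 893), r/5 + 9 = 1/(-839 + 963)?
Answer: 62/43491917 ≈ 1.4256e-6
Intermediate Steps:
r = -5575/124 (r = -45 + 5/(-839 + 963) = -45 + 5/124 = -5575/124 ≈ -44.960)
y(V) = 890 - 5451*V/124 (y(V) = -3 + (-5575*V/124 + (V + 893)) = -3 + (-5575*V/124 + (893 + V)) = -3 + (893 - 5451*V/124) = 890 - 5451*V/124)
1/(y(-334) + 685910) = 1/((890 - 5451/124*(-334)) + 685910) = 1/((890 + 910317/62) + 685910) = 1/(965497/62 + 685910) = 1/(43491917/62) = 62/43491917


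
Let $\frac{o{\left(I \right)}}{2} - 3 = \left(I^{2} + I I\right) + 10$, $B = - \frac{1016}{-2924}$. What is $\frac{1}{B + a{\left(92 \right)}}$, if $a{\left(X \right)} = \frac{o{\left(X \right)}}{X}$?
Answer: $\frac{33626}{12395555} \approx 0.0027127$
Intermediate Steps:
$B = \frac{254}{731}$ ($B = \left(-1016\right) \left(- \frac{1}{2924}\right) = \frac{254}{731} \approx 0.34747$)
$o{\left(I \right)} = 26 + 4 I^{2}$ ($o{\left(I \right)} = 6 + 2 \left(\left(I^{2} + I I\right) + 10\right) = 6 + 2 \left(\left(I^{2} + I^{2}\right) + 10\right) = 6 + 2 \left(2 I^{2} + 10\right) = 6 + 2 \left(10 + 2 I^{2}\right) = 6 + \left(20 + 4 I^{2}\right) = 26 + 4 I^{2}$)
$a{\left(X \right)} = \frac{26 + 4 X^{2}}{X}$
$\frac{1}{B + a{\left(92 \right)}} = \frac{1}{\frac{254}{731} + \left(4 \cdot 92 + \frac{26}{92}\right)} = \frac{1}{\frac{254}{731} + \left(368 + 26 \cdot \frac{1}{92}\right)} = \frac{1}{\frac{254}{731} + \left(368 + \frac{13}{46}\right)} = \frac{1}{\frac{254}{731} + \frac{16941}{46}} = \frac{1}{\frac{12395555}{33626}} = \frac{33626}{12395555}$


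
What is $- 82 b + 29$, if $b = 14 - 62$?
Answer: $3965$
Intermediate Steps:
$b = -48$ ($b = 14 - 62 = -48$)
$- 82 b + 29 = \left(-82\right) \left(-48\right) + 29 = 3936 + 29 = 3965$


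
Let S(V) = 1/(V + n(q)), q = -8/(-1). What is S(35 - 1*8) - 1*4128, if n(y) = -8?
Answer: -78431/19 ≈ -4127.9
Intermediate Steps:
q = 8 (q = -8*(-1) = 8)
S(V) = 1/(-8 + V) (S(V) = 1/(V - 8) = 1/(-8 + V))
S(35 - 1*8) - 1*4128 = 1/(-8 + (35 - 1*8)) - 1*4128 = 1/(-8 + (35 - 8)) - 4128 = 1/(-8 + 27) - 4128 = 1/19 - 4128 = -78431/19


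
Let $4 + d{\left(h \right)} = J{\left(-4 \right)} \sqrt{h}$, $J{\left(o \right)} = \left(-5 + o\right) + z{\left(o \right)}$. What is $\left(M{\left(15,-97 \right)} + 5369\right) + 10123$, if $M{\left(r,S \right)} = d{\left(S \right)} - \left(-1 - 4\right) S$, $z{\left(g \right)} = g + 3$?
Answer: $15003 - 10 i \sqrt{97} \approx 15003.0 - 98.489 i$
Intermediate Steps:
$z{\left(g \right)} = 3 + g$
$J{\left(o \right)} = -2 + 2 o$ ($J{\left(o \right)} = \left(-5 + o\right) + \left(3 + o\right) = -2 + 2 o$)
$d{\left(h \right)} = -4 - 10 \sqrt{h}$ ($d{\left(h \right)} = -4 + \left(-2 + 2 \left(-4\right)\right) \sqrt{h} = -4 + \left(-2 - 8\right) \sqrt{h} = -4 - 10 \sqrt{h}$)
$M{\left(r,S \right)} = -4 - 10 \sqrt{S} + 5 S$ ($M{\left(r,S \right)} = \left(-4 - 10 \sqrt{S}\right) - \left(-1 - 4\right) S = \left(-4 - 10 \sqrt{S}\right) - - 5 S = \left(-4 - 10 \sqrt{S}\right) + 5 S = -4 - 10 \sqrt{S} + 5 S$)
$\left(M{\left(15,-97 \right)} + 5369\right) + 10123 = \left(\left(-4 - 10 \sqrt{-97} + 5 \left(-97\right)\right) + 5369\right) + 10123 = \left(\left(-4 - 10 i \sqrt{97} - 485\right) + 5369\right) + 10123 = \left(\left(-489 - 10 i \sqrt{97}\right) + 5369\right) + 10123 = \left(4880 - 10 i \sqrt{97}\right) + 10123 = 15003 - 10 i \sqrt{97}$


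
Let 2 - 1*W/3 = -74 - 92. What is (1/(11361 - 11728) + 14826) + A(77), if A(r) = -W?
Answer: 5256173/367 ≈ 14322.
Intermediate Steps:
W = 504 (W = 6 - 3*(-74 - 92) = 6 - 3*(-166) = 6 + 498 = 504)
A(r) = -504 (A(r) = -1*504 = -504)
(1/(11361 - 11728) + 14826) + A(77) = (1/(11361 - 11728) + 14826) - 504 = (1/(-367) + 14826) - 504 = (-1/367 + 14826) - 504 = 5441141/367 - 504 = 5256173/367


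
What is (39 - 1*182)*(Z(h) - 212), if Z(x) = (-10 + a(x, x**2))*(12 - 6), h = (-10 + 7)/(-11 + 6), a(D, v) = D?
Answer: 191906/5 ≈ 38381.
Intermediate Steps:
h = 3/5 (h = -3/(-5) = -3*(-1/5) = 3/5 ≈ 0.60000)
Z(x) = -60 + 6*x (Z(x) = (-10 + x)*(12 - 6) = (-10 + x)*6 = -60 + 6*x)
(39 - 1*182)*(Z(h) - 212) = (39 - 1*182)*((-60 + 6*(3/5)) - 212) = (39 - 182)*((-60 + 18/5) - 212) = -143*(-282/5 - 212) = -143*(-1342/5) = 191906/5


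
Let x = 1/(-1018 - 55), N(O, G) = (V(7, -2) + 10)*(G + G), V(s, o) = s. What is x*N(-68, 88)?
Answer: -2992/1073 ≈ -2.7884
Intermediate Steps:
N(O, G) = 34*G (N(O, G) = (7 + 10)*(G + G) = 17*(2*G) = 34*G)
x = -1/1073 (x = 1/(-1073) = -1/1073 ≈ -0.00093197)
x*N(-68, 88) = -34*88/1073 = -1/1073*2992 = -2992/1073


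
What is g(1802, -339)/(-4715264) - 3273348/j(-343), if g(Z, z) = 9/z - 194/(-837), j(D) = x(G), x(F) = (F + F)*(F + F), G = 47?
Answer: -364957339836528307/985157415104256 ≈ -370.46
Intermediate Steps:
x(F) = 4*F**2 (x(F) = (2*F)*(2*F) = 4*F**2)
j(D) = 8836 (j(D) = 4*47**2 = 4*2209 = 8836)
g(Z, z) = 194/837 + 9/z (g(Z, z) = 9/z - 194*(-1/837) = 9/z + 194/837 = 194/837 + 9/z)
g(1802, -339)/(-4715264) - 3273348/j(-343) = (194/837 + 9/(-339))/(-4715264) - 3273348/8836 = (194/837 + 9*(-1/339))*(-1/4715264) - 3273348*1/8836 = (194/837 - 3/113)*(-1/4715264) - 818337/2209 = (19411/94581)*(-1/4715264) - 818337/2209 = -19411/445974384384 - 818337/2209 = -364957339836528307/985157415104256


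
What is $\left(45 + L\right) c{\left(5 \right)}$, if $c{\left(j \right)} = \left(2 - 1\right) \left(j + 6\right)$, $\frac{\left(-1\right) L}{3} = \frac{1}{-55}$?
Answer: $\frac{2478}{5} \approx 495.6$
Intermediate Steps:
$L = \frac{3}{55}$ ($L = - \frac{3}{-55} = \left(-3\right) \left(- \frac{1}{55}\right) = \frac{3}{55} \approx 0.054545$)
$c{\left(j \right)} = 6 + j$ ($c{\left(j \right)} = 1 \left(6 + j\right) = 6 + j$)
$\left(45 + L\right) c{\left(5 \right)} = \left(45 + \frac{3}{55}\right) \left(6 + 5\right) = \frac{2478}{55} \cdot 11 = \frac{2478}{5}$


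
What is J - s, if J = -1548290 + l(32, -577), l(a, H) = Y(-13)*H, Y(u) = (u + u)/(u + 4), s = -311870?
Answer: -11142782/9 ≈ -1.2381e+6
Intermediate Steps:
Y(u) = 2*u/(4 + u) (Y(u) = (2*u)/(4 + u) = 2*u/(4 + u))
l(a, H) = 26*H/9 (l(a, H) = (2*(-13)/(4 - 13))*H = (2*(-13)/(-9))*H = (2*(-13)*(-1/9))*H = 26*H/9)
J = -13949612/9 (J = -1548290 + (26/9)*(-577) = -1548290 - 15002/9 = -13949612/9 ≈ -1.5500e+6)
J - s = -13949612/9 - 1*(-311870) = -13949612/9 + 311870 = -11142782/9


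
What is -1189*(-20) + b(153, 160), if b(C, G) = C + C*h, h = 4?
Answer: 24545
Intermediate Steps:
b(C, G) = 5*C (b(C, G) = C + C*4 = C + 4*C = 5*C)
-1189*(-20) + b(153, 160) = -1189*(-20) + 5*153 = 23780 + 765 = 24545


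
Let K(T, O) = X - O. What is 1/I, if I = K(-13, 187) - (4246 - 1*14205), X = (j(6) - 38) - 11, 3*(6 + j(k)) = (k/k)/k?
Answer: 18/174907 ≈ 0.00010291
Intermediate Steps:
j(k) = -6 + 1/(3*k) (j(k) = -6 + ((k/k)/k)/3 = -6 + (1/k)/3 = -6 + 1/(3*k))
X = -989/18 (X = ((-6 + (1/3)/6) - 38) - 11 = ((-6 + (1/3)*(1/6)) - 38) - 11 = ((-6 + 1/18) - 38) - 11 = (-107/18 - 38) - 11 = -791/18 - 11 = -989/18 ≈ -54.944)
K(T, O) = -989/18 - O
I = 174907/18 (I = (-989/18 - 1*187) - (4246 - 1*14205) = (-989/18 - 187) - (4246 - 14205) = -4355/18 - 1*(-9959) = -4355/18 + 9959 = 174907/18 ≈ 9717.1)
1/I = 1/(174907/18) = 18/174907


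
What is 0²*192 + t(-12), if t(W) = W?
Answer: -12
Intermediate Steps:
0²*192 + t(-12) = 0²*192 - 12 = 0*192 - 12 = 0 - 12 = -12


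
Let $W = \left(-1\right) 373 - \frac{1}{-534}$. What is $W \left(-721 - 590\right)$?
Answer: $\frac{87042097}{178} \approx 4.89 \cdot 10^{5}$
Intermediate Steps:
$W = - \frac{199181}{534}$ ($W = -373 - - \frac{1}{534} = -373 + \frac{1}{534} = - \frac{199181}{534} \approx -373.0$)
$W \left(-721 - 590\right) = - \frac{199181 \left(-721 - 590\right)}{534} = \left(- \frac{199181}{534}\right) \left(-1311\right) = \frac{87042097}{178}$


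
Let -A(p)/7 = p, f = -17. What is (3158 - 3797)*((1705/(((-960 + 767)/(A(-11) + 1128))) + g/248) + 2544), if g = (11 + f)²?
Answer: 61942940451/11966 ≈ 5.1766e+6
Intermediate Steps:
A(p) = -7*p
g = 36 (g = (11 - 17)² = (-6)² = 36)
(3158 - 3797)*((1705/(((-960 + 767)/(A(-11) + 1128))) + g/248) + 2544) = (3158 - 3797)*((1705/(((-960 + 767)/(-7*(-11) + 1128))) + 36/248) + 2544) = -639*((1705/((-193/(77 + 1128))) + 36*(1/248)) + 2544) = -639*((1705/((-193/1205)) + 9/62) + 2544) = -639*((1705/((-193*1/1205)) + 9/62) + 2544) = -639*((1705/(-193/1205) + 9/62) + 2544) = -639*((1705*(-1205/193) + 9/62) + 2544) = -639*((-2054525/193 + 9/62) + 2544) = -639*(-127378813/11966 + 2544) = -639*(-96937309/11966) = 61942940451/11966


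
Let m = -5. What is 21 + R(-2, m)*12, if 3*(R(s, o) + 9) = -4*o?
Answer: -7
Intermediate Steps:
R(s, o) = -9 - 4*o/3 (R(s, o) = -9 + (-4*o)/3 = -9 - 4*o/3)
21 + R(-2, m)*12 = 21 + (-9 - 4/3*(-5))*12 = 21 + (-9 + 20/3)*12 = 21 - 7/3*12 = 21 - 28 = -7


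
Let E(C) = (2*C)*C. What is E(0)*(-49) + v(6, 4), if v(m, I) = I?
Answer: 4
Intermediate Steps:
E(C) = 2*C**2
E(0)*(-49) + v(6, 4) = (2*0**2)*(-49) + 4 = (2*0)*(-49) + 4 = 0*(-49) + 4 = 0 + 4 = 4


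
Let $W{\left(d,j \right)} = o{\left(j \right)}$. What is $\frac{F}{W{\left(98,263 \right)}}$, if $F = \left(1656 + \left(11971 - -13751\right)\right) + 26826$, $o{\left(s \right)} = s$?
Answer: $\frac{54204}{263} \approx 206.1$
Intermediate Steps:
$W{\left(d,j \right)} = j$
$F = 54204$ ($F = \left(1656 + \left(11971 + 13751\right)\right) + 26826 = \left(1656 + 25722\right) + 26826 = 27378 + 26826 = 54204$)
$\frac{F}{W{\left(98,263 \right)}} = \frac{54204}{263}$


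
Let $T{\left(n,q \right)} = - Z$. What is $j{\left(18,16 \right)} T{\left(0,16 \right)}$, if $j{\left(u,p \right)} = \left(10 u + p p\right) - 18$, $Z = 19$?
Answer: $-7942$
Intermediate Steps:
$T{\left(n,q \right)} = -19$ ($T{\left(n,q \right)} = \left(-1\right) 19 = -19$)
$j{\left(u,p \right)} = -18 + p^{2} + 10 u$ ($j{\left(u,p \right)} = \left(10 u + p^{2}\right) - 18 = \left(p^{2} + 10 u\right) - 18 = -18 + p^{2} + 10 u$)
$j{\left(18,16 \right)} T{\left(0,16 \right)} = \left(-18 + 16^{2} + 10 \cdot 18\right) \left(-19\right) = \left(-18 + 256 + 180\right) \left(-19\right) = 418 \left(-19\right) = -7942$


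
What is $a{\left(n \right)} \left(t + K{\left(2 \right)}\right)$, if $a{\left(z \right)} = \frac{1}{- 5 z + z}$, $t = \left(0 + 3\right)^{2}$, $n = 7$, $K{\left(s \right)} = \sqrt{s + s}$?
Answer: $- \frac{11}{28} \approx -0.39286$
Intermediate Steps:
$K{\left(s \right)} = \sqrt{2} \sqrt{s}$ ($K{\left(s \right)} = \sqrt{2 s} = \sqrt{2} \sqrt{s}$)
$t = 9$ ($t = 3^{2} = 9$)
$a{\left(z \right)} = - \frac{1}{4 z}$ ($a{\left(z \right)} = \frac{1}{\left(-4\right) z} = - \frac{1}{4 z}$)
$a{\left(n \right)} \left(t + K{\left(2 \right)}\right) = - \frac{1}{4 \cdot 7} \left(9 + \sqrt{2} \sqrt{2}\right) = \left(- \frac{1}{4}\right) \frac{1}{7} \left(9 + 2\right) = \left(- \frac{1}{28}\right) 11 = - \frac{11}{28}$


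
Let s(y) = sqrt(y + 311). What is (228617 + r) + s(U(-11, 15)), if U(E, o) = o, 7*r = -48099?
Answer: 1552220/7 + sqrt(326) ≈ 2.2176e+5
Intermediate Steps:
r = -48099/7 (r = (1/7)*(-48099) = -48099/7 ≈ -6871.3)
s(y) = sqrt(311 + y)
(228617 + r) + s(U(-11, 15)) = (228617 - 48099/7) + sqrt(311 + 15) = 1552220/7 + sqrt(326)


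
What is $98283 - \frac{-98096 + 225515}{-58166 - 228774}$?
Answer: $\frac{28201451439}{286940} \approx 98284.0$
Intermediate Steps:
$98283 - \frac{-98096 + 225515}{-58166 - 228774} = 98283 - \frac{127419}{-286940} = 98283 - 127419 \left(- \frac{1}{286940}\right) = 98283 - - \frac{127419}{286940} = 98283 + \frac{127419}{286940} = \frac{28201451439}{286940}$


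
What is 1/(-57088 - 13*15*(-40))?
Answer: -1/49288 ≈ -2.0289e-5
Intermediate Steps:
1/(-57088 - 13*15*(-40)) = 1/(-57088 - 195*(-40)) = 1/(-57088 + 7800) = 1/(-49288) = -1/49288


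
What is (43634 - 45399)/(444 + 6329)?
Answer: -1765/6773 ≈ -0.26059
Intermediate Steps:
(43634 - 45399)/(444 + 6329) = -1765/6773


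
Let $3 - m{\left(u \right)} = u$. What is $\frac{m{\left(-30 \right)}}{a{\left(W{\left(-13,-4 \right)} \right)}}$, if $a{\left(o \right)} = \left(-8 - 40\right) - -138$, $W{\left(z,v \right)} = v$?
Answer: $\frac{11}{30} \approx 0.36667$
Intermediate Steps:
$m{\left(u \right)} = 3 - u$
$a{\left(o \right)} = 90$ ($a{\left(o \right)} = \left(-8 - 40\right) + 138 = -48 + 138 = 90$)
$\frac{m{\left(-30 \right)}}{a{\left(W{\left(-13,-4 \right)} \right)}} = \frac{3 - -30}{90} = \left(3 + 30\right) \frac{1}{90} = 33 \cdot \frac{1}{90} = \frac{11}{30}$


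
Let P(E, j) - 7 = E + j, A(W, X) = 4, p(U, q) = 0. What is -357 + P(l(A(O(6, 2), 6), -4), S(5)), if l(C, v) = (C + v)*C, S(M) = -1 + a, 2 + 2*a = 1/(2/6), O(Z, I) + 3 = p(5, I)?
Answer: -701/2 ≈ -350.50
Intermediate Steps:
O(Z, I) = -3 (O(Z, I) = -3 + 0 = -3)
a = ½ (a = -1 + (1/(2/6))/2 = -1 + (1/(2*(⅙)))/2 = -1 + (1/(⅓))/2 = -1 + (1*3)/2 = -1 + (½)*3 = -1 + 3/2 = ½ ≈ 0.50000)
S(M) = -½ (S(M) = -1 + ½ = -½)
l(C, v) = C*(C + v)
P(E, j) = 7 + E + j (P(E, j) = 7 + (E + j) = 7 + E + j)
-357 + P(l(A(O(6, 2), 6), -4), S(5)) = -357 + (7 + 4*(4 - 4) - ½) = -357 + (7 + 4*0 - ½) = -357 + (7 + 0 - ½) = -357 + 13/2 = -701/2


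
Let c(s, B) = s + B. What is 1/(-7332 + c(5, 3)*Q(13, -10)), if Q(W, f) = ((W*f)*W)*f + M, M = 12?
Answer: 1/127964 ≈ 7.8147e-6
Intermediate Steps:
Q(W, f) = 12 + W²*f² (Q(W, f) = ((W*f)*W)*f + 12 = (f*W²)*f + 12 = W²*f² + 12 = 12 + W²*f²)
c(s, B) = B + s
1/(-7332 + c(5, 3)*Q(13, -10)) = 1/(-7332 + (3 + 5)*(12 + 13²*(-10)²)) = 1/(-7332 + 8*(12 + 169*100)) = 1/(-7332 + 8*(12 + 16900)) = 1/(-7332 + 8*16912) = 1/(-7332 + 135296) = 1/127964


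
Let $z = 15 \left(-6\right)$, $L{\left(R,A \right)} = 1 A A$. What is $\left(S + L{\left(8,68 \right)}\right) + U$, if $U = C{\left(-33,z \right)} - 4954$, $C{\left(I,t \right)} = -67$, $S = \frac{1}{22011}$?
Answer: $- \frac{8738366}{22011} \approx -397.0$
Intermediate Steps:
$S = \frac{1}{22011} \approx 4.5432 \cdot 10^{-5}$
$L{\left(R,A \right)} = A^{2}$ ($L{\left(R,A \right)} = A A = A^{2}$)
$z = -90$
$U = -5021$ ($U = -67 - 4954 = -5021$)
$\left(S + L{\left(8,68 \right)}\right) + U = \left(\frac{1}{22011} + 68^{2}\right) - 5021 = \left(\frac{1}{22011} + 4624\right) - 5021 = \frac{101778865}{22011} - 5021 = - \frac{8738366}{22011}$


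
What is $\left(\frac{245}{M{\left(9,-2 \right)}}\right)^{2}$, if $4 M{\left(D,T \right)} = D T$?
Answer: $\frac{240100}{81} \approx 2964.2$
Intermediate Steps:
$M{\left(D,T \right)} = \frac{D T}{4}$
$\left(\frac{245}{M{\left(9,-2 \right)}}\right)^{2} = \left(\frac{245}{\frac{1}{4} \cdot 9 \left(-2\right)}\right)^{2} = \left(\frac{245}{- \frac{9}{2}}\right)^{2} = \left(245 \left(- \frac{2}{9}\right)\right)^{2} = \left(- \frac{490}{9}\right)^{2} = \frac{240100}{81}$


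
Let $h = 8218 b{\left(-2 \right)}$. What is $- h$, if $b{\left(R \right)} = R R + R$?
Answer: $-16436$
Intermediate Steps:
$b{\left(R \right)} = R + R^{2}$ ($b{\left(R \right)} = R^{2} + R = R + R^{2}$)
$h = 16436$ ($h = 8218 \left(- 2 \left(1 - 2\right)\right) = 8218 \left(\left(-2\right) \left(-1\right)\right) = 8218 \cdot 2 = 16436$)
$- h = \left(-1\right) 16436 = -16436$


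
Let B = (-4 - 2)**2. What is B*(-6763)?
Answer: -243468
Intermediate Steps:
B = 36 (B = (-6)**2 = 36)
B*(-6763) = 36*(-6763) = -243468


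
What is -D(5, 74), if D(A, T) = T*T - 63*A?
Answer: -5161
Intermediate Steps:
D(A, T) = T² - 63*A
-D(5, 74) = -(74² - 63*5) = -(5476 - 315) = -1*5161 = -5161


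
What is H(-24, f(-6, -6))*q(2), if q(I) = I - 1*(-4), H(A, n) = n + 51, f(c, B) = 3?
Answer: 324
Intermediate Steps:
H(A, n) = 51 + n
q(I) = 4 + I (q(I) = I + 4 = 4 + I)
H(-24, f(-6, -6))*q(2) = (51 + 3)*(4 + 2) = 54*6 = 324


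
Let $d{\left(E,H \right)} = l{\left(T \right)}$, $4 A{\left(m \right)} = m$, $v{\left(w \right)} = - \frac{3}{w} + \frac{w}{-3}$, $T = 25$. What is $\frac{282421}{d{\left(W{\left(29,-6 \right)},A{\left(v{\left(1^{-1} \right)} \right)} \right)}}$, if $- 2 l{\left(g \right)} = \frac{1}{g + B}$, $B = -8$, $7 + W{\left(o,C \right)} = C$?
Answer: $-9602314$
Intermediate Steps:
$W{\left(o,C \right)} = -7 + C$
$l{\left(g \right)} = - \frac{1}{2 \left(-8 + g\right)}$ ($l{\left(g \right)} = - \frac{1}{2 \left(g - 8\right)} = - \frac{1}{2 \left(-8 + g\right)}$)
$v{\left(w \right)} = - \frac{3}{w} - \frac{w}{3}$ ($v{\left(w \right)} = - \frac{3}{w} + w \left(- \frac{1}{3}\right) = - \frac{3}{w} - \frac{w}{3}$)
$A{\left(m \right)} = \frac{m}{4}$
$d{\left(E,H \right)} = - \frac{1}{34}$ ($d{\left(E,H \right)} = - \frac{1}{-16 + 2 \cdot 25} = - \frac{1}{-16 + 50} = - \frac{1}{34}$)
$\frac{282421}{d{\left(W{\left(29,-6 \right)},A{\left(v{\left(1^{-1} \right)} \right)} \right)}} = \frac{282421}{- \frac{1}{34}} = 282421 \left(-34\right) = -9602314$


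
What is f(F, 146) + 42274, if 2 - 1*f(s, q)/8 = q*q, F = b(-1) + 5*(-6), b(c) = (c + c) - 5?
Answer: -128238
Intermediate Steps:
b(c) = -5 + 2*c (b(c) = 2*c - 5 = -5 + 2*c)
F = -37 (F = (-5 + 2*(-1)) + 5*(-6) = (-5 - 2) - 30 = -7 - 30 = -37)
f(s, q) = 16 - 8*q² (f(s, q) = 16 - 8*q*q = 16 - 8*q²)
f(F, 146) + 42274 = (16 - 8*146²) + 42274 = (16 - 8*21316) + 42274 = (16 - 170528) + 42274 = -170512 + 42274 = -128238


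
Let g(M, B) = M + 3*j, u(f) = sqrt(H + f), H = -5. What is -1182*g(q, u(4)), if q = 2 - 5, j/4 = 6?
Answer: -81558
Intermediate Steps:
j = 24 (j = 4*6 = 24)
q = -3
u(f) = sqrt(-5 + f)
g(M, B) = 72 + M (g(M, B) = M + 3*24 = M + 72 = 72 + M)
-1182*g(q, u(4)) = -1182*(72 - 3) = -1182*69 = -81558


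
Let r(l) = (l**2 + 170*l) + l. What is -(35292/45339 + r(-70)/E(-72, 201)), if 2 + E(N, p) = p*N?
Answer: -8150619/6433693 ≈ -1.2669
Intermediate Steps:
r(l) = l**2 + 171*l
E(N, p) = -2 + N*p (E(N, p) = -2 + p*N = -2 + N*p)
-(35292/45339 + r(-70)/E(-72, 201)) = -(35292/45339 + (-70*(171 - 70))/(-2 - 72*201)) = -(35292*(1/45339) + (-70*101)/(-2 - 14472)) = -(692/889 - 7070/(-14474)) = -(692/889 - 7070*(-1/14474)) = -(692/889 + 3535/7237) = -1*8150619/6433693 = -8150619/6433693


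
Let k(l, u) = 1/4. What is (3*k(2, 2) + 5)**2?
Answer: 529/16 ≈ 33.063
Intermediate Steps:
k(l, u) = 1/4
(3*k(2, 2) + 5)**2 = (3*(1/4) + 5)**2 = (3/4 + 5)**2 = (23/4)**2 = 529/16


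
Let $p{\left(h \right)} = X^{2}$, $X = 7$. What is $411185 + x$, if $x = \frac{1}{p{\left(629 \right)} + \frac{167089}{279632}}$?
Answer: $\frac{5702748482177}{13869057} \approx 4.1119 \cdot 10^{5}$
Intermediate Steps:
$p{\left(h \right)} = 49$ ($p{\left(h \right)} = 7^{2} = 49$)
$x = \frac{279632}{13869057}$ ($x = \frac{1}{49 + \frac{167089}{279632}} = \frac{1}{\frac{13869057}{279632}} = \frac{279632}{13869057} \approx 0.020162$)
$411185 + x = 411185 + \frac{279632}{13869057} = \frac{5702748482177}{13869057}$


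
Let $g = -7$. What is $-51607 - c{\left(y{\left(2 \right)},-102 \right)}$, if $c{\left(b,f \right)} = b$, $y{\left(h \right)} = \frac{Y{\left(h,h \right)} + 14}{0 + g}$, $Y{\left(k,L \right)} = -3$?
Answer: $- \frac{361238}{7} \approx -51605.0$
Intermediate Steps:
$y{\left(h \right)} = - \frac{11}{7}$ ($y{\left(h \right)} = \frac{-3 + 14}{0 - 7} = \frac{11}{-7} = 11 \left(- \frac{1}{7}\right) = - \frac{11}{7}$)
$-51607 - c{\left(y{\left(2 \right)},-102 \right)} = -51607 - - \frac{11}{7} = -51607 + \frac{11}{7} = - \frac{361238}{7}$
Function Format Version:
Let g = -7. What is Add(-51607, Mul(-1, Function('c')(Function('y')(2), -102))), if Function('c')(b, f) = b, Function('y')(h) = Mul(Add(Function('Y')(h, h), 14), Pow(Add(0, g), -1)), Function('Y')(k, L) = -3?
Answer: Rational(-361238, 7) ≈ -51605.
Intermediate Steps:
Function('y')(h) = Rational(-11, 7) (Function('y')(h) = Mul(Add(-3, 14), Pow(Add(0, -7), -1)) = Mul(11, Pow(-7, -1)) = Mul(11, Rational(-1, 7)) = Rational(-11, 7))
Add(-51607, Mul(-1, Function('c')(Function('y')(2), -102))) = Add(-51607, Mul(-1, Rational(-11, 7))) = Add(-51607, Rational(11, 7)) = Rational(-361238, 7)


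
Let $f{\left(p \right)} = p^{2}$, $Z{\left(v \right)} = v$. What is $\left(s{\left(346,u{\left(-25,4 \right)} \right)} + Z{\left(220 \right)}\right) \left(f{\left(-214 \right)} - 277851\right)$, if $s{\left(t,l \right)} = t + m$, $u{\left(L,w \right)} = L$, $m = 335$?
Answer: $-209081555$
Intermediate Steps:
$s{\left(t,l \right)} = 335 + t$ ($s{\left(t,l \right)} = t + 335 = 335 + t$)
$\left(s{\left(346,u{\left(-25,4 \right)} \right)} + Z{\left(220 \right)}\right) \left(f{\left(-214 \right)} - 277851\right) = \left(\left(335 + 346\right) + 220\right) \left(\left(-214\right)^{2} - 277851\right) = \left(681 + 220\right) \left(45796 - 277851\right) = 901 \left(-232055\right) = -209081555$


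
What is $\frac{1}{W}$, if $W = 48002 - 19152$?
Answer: $\frac{1}{28850} \approx 3.4662 \cdot 10^{-5}$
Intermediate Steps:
$W = 28850$ ($W = 48002 - 19152 = 28850$)
$\frac{1}{W} = \frac{1}{28850}$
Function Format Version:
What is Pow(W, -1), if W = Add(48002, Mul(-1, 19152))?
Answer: Rational(1, 28850) ≈ 3.4662e-5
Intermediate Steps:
W = 28850 (W = Add(48002, -19152) = 28850)
Pow(W, -1) = Pow(28850, -1) = Rational(1, 28850)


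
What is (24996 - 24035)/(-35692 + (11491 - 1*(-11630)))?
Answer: -961/12571 ≈ -0.076446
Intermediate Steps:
(24996 - 24035)/(-35692 + (11491 - 1*(-11630))) = 961/(-35692 + (11491 + 11630)) = 961/(-35692 + 23121) = 961/(-12571) = 961*(-1/12571) = -961/12571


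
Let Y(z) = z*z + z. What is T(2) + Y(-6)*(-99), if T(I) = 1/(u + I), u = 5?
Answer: -20789/7 ≈ -2969.9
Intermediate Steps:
Y(z) = z + z**2 (Y(z) = z**2 + z = z + z**2)
T(I) = 1/(5 + I)
T(2) + Y(-6)*(-99) = 1/(5 + 2) - 6*(1 - 6)*(-99) = 1/7 - 6*(-5)*(-99) = 1/7 + 30*(-99) = 1/7 - 2970 = -20789/7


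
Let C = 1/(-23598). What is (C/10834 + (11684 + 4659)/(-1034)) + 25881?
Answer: 3418773412657109/132176598444 ≈ 25865.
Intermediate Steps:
C = -1/23598 ≈ -4.2376e-5
(C/10834 + (11684 + 4659)/(-1034)) + 25881 = (-1/23598/10834 + (11684 + 4659)/(-1034)) + 25881 = (-1/23598*1/10834 + 16343*(-1/1034)) + 25881 = (-1/255660732 - 16343/1034) + 25881 = -2089131672055/132176598444 + 25881 = 3418773412657109/132176598444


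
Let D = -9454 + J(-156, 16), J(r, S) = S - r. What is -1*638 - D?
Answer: 8644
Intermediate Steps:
D = -9282 (D = -9454 + (16 - 1*(-156)) = -9454 + (16 + 156) = -9454 + 172 = -9282)
-1*638 - D = -1*638 - 1*(-9282) = -638 + 9282 = 8644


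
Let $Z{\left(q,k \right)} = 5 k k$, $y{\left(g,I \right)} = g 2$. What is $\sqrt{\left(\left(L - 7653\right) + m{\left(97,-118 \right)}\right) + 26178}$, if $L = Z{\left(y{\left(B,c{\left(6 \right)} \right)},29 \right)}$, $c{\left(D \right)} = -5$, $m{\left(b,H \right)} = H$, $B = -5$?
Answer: $2 \sqrt{5653} \approx 150.37$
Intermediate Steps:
$y{\left(g,I \right)} = 2 g$
$Z{\left(q,k \right)} = 5 k^{2}$
$L = 4205$ ($L = 5 \cdot 29^{2} = 5 \cdot 841 = 4205$)
$\sqrt{\left(\left(L - 7653\right) + m{\left(97,-118 \right)}\right) + 26178} = \sqrt{\left(\left(4205 - 7653\right) - 118\right) + 26178} = \sqrt{\left(-3448 - 118\right) + 26178} = \sqrt{-3566 + 26178} = \sqrt{22612} = 2 \sqrt{5653}$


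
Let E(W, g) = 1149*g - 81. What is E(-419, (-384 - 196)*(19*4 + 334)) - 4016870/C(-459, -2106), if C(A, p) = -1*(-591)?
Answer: -161484294941/591 ≈ -2.7324e+8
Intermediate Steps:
C(A, p) = 591
E(W, g) = -81 + 1149*g
E(-419, (-384 - 196)*(19*4 + 334)) - 4016870/C(-459, -2106) = (-81 + 1149*((-384 - 196)*(19*4 + 334))) - 4016870/591 = (-81 + 1149*(-580*(76 + 334))) - 4016870/591 = (-81 + 1149*(-580*410)) - 1*4016870/591 = (-81 + 1149*(-237800)) - 4016870/591 = (-81 - 273232200) - 4016870/591 = -273232281 - 4016870/591 = -161484294941/591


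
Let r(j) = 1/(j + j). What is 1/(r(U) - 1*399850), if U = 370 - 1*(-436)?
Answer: -1612/644558199 ≈ -2.5009e-6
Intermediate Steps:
U = 806 (U = 370 + 436 = 806)
r(j) = 1/(2*j)
1/(r(U) - 1*399850) = 1/((½)/806 - 1*399850) = 1/((½)*(1/806) - 399850) = 1/(1/1612 - 399850) = 1/(-644558199/1612) = -1612/644558199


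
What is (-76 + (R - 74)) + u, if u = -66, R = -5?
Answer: -221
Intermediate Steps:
(-76 + (R - 74)) + u = (-76 + (-5 - 74)) - 66 = (-76 - 79) - 66 = -155 - 66 = -221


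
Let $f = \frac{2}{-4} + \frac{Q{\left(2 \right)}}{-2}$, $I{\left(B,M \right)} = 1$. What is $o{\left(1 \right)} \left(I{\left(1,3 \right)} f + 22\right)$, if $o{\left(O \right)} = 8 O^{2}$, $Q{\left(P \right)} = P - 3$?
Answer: $176$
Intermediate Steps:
$Q{\left(P \right)} = -3 + P$ ($Q{\left(P \right)} = P - 3 = -3 + P$)
$f = 0$ ($f = \frac{2}{-4} + \frac{-3 + 2}{-2} = 2 \left(- \frac{1}{4}\right) - - \frac{1}{2} = - \frac{1}{2} + \frac{1}{2} = 0$)
$o{\left(1 \right)} \left(I{\left(1,3 \right)} f + 22\right) = 8 \cdot 1^{2} \left(1 \cdot 0 + 22\right) = 8 \cdot 1 \left(0 + 22\right) = 8 \cdot 22 = 176$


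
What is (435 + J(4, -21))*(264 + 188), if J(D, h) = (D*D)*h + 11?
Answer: 49720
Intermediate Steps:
J(D, h) = 11 + h*D² (J(D, h) = D²*h + 11 = h*D² + 11 = 11 + h*D²)
(435 + J(4, -21))*(264 + 188) = (435 + (11 - 21*4²))*(264 + 188) = (435 + (11 - 21*16))*452 = (435 + (11 - 336))*452 = (435 - 325)*452 = 110*452 = 49720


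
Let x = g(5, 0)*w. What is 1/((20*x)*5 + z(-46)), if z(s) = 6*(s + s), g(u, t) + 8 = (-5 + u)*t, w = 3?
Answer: -1/2952 ≈ -0.00033875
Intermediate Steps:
g(u, t) = -8 + t*(-5 + u) (g(u, t) = -8 + (-5 + u)*t = -8 + t*(-5 + u))
x = -24 (x = (-8 - 5*0 + 0*5)*3 = (-8 + 0 + 0)*3 = -8*3 = -24)
z(s) = 12*s (z(s) = 6*(2*s) = 12*s)
1/((20*x)*5 + z(-46)) = 1/((20*(-24))*5 + 12*(-46)) = 1/(-480*5 - 552) = 1/(-2400 - 552) = 1/(-2952) = -1/2952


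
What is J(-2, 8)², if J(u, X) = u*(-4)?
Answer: 64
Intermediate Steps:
J(u, X) = -4*u
J(-2, 8)² = (-4*(-2))² = 8² = 64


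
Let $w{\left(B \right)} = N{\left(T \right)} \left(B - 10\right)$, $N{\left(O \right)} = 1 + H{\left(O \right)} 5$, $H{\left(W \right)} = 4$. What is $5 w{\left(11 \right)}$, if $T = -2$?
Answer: $105$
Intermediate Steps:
$N{\left(O \right)} = 21$ ($N{\left(O \right)} = 1 + 4 \cdot 5 = 1 + 20 = 21$)
$w{\left(B \right)} = -210 + 21 B$ ($w{\left(B \right)} = 21 \left(B - 10\right) = 21 \left(-10 + B\right) = -210 + 21 B$)
$5 w{\left(11 \right)} = 5 \left(-210 + 21 \cdot 11\right) = 5 \left(-210 + 231\right) = 5 \cdot 21 = 105$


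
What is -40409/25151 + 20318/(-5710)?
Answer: -370876704/71806105 ≈ -5.1650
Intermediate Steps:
-40409/25151 + 20318/(-5710) = -40409*1/25151 + 20318*(-1/5710) = -40409/25151 - 10159/2855 = -370876704/71806105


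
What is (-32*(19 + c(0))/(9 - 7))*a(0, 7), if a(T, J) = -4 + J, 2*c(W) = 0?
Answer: -912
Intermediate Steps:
c(W) = 0 (c(W) = (½)*0 = 0)
(-32*(19 + c(0))/(9 - 7))*a(0, 7) = (-32*(19 + 0)/(9 - 7))*(-4 + 7) = -608/2*3 = -32*19/2*3 = -304*3 = -912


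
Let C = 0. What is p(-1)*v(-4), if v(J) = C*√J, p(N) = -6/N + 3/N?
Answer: 0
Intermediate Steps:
p(N) = -3/N
v(J) = 0 (v(J) = 0*√J = 0)
p(-1)*v(-4) = -3/(-1)*0 = -3*(-1)*0 = 3*0 = 0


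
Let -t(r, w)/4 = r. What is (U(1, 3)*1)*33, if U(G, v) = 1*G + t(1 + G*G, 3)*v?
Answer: -759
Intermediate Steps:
t(r, w) = -4*r
U(G, v) = G + v*(-4 - 4*G**2) (U(G, v) = 1*G + (-4*(1 + G*G))*v = G + (-4*(1 + G**2))*v = G + (-4 - 4*G**2)*v = G + v*(-4 - 4*G**2))
(U(1, 3)*1)*33 = ((1 - 4*3*(1 + 1**2))*1)*33 = ((1 - 4*3*(1 + 1))*1)*33 = ((1 - 4*3*2)*1)*33 = ((1 - 24)*1)*33 = -23*1*33 = -23*33 = -759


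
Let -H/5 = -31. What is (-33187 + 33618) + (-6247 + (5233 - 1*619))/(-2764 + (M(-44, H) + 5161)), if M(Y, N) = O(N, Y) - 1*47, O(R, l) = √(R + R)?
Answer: 237622634/552219 + 1633*√310/5522190 ≈ 430.31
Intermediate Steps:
H = 155 (H = -5*(-31) = 155)
O(R, l) = √2*√R (O(R, l) = √(2*R) = √2*√R)
M(Y, N) = -47 + √2*√N (M(Y, N) = √2*√N - 1*47 = √2*√N - 47 = -47 + √2*√N)
(-33187 + 33618) + (-6247 + (5233 - 1*619))/(-2764 + (M(-44, H) + 5161)) = (-33187 + 33618) + (-6247 + (5233 - 1*619))/(-2764 + ((-47 + √2*√155) + 5161)) = 431 + (-6247 + (5233 - 619))/(-2764 + ((-47 + √310) + 5161)) = 431 + (-6247 + 4614)/(-2764 + (5114 + √310)) = 431 - 1633/(2350 + √310)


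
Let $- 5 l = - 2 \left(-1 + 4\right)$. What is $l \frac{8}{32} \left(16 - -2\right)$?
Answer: $\frac{27}{5} \approx 5.4$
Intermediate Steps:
$l = \frac{6}{5}$ ($l = - \frac{\left(-2\right) \left(-1 + 4\right)}{5} = - \frac{\left(-2\right) 3}{5} = \left(- \frac{1}{5}\right) \left(-6\right) = \frac{6}{5} \approx 1.2$)
$l \frac{8}{32} \left(16 - -2\right) = \frac{6 \cdot \frac{8}{32}}{5} \left(16 - -2\right) = \frac{6 \cdot 8 \cdot \frac{1}{32}}{5} \left(16 + 2\right) = \frac{6}{5} \cdot \frac{1}{4} \cdot 18 = \frac{3}{10} \cdot 18 = \frac{27}{5}$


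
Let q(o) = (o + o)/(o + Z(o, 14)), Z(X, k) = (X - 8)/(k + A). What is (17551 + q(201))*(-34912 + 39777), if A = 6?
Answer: 359768710595/4213 ≈ 8.5395e+7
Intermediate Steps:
Z(X, k) = (-8 + X)/(6 + k) (Z(X, k) = (X - 8)/(k + 6) = (-8 + X)/(6 + k))
q(o) = 2*o/(-⅖ + 21*o/20) (q(o) = (o + o)/(o + (-8 + o)/(6 + 14)) = (2*o)/(o + (-8 + o)/20) = (2*o)/(o + (-⅖ + o/20)) = (2*o)/(-⅖ + 21*o/20) = 2*o/(-⅖ + 21*o/20))
(17551 + q(201))*(-34912 + 39777) = (17551 + 40*201/(-8 + 21*201))*(-34912 + 39777) = (17551 + 40*201/(-8 + 4221))*4865 = (17551 + 40*201/4213)*4865 = (17551 + 40*201*(1/4213))*4865 = (17551 + 8040/4213)*4865 = (73950403/4213)*4865 = 359768710595/4213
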